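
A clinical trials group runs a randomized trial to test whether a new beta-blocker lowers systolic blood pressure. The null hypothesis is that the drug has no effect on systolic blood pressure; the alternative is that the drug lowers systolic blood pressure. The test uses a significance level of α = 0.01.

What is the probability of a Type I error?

0.01

The significance level α is, by definition, the probability of a Type I error — P(reject H₀ | H₀ true).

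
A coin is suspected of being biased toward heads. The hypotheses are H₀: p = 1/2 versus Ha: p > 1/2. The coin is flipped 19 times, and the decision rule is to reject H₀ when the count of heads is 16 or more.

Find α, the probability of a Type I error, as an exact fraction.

145/65536

α = P(reject H₀ | H₀ true) = P(X ≥ 16 | p = 1/2), with X ~ Binomial(19, 1/2).
Summing the upper tail: (969 + 171 + 19 + 1) / 2^19 = 1160/524288 = 145/65536.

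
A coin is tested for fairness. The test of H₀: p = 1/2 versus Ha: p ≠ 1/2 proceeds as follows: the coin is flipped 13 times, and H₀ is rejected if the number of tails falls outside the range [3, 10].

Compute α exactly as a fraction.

23/1024

The significance level is the null-hypothesis probability of the rejection region {≤2} ∪ {≥11}.
By symmetry, α = 2·P(Y ≤ 2) = 2·(1 + 13 + 78)/8192 = 184/8192 = 23/1024.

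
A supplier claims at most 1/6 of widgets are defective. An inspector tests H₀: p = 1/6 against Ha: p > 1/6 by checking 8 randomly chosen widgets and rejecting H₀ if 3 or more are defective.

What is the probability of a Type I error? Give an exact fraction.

The significance level is the probability, assuming p = 1/6, of seeing 3 or more defectives in 8 draws.
α = 1 − P(K ≤ 2) = 1 − 484375/559872 = 75497/559872.

75497/559872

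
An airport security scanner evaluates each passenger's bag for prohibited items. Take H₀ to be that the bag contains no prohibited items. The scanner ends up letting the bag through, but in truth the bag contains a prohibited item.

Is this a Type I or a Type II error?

Type II error

'Letting the bag through' corresponds to failing to reject H₀.
H₀ was not rejected but H₀ is false — a Type II error (false negative).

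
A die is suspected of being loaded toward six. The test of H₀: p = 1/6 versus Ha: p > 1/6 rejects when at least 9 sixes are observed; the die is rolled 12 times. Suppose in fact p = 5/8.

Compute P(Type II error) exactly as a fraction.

Under the alternative p = 5/8, Y ~ Binomial(12, 5/8); β is the probability the test does not reject, P(Y < 9).
Summing C(12,j)·(5/8)^j·(3/8)^{12-j} for j = 0..8 gives 49315179861/68719476736.

49315179861/68719476736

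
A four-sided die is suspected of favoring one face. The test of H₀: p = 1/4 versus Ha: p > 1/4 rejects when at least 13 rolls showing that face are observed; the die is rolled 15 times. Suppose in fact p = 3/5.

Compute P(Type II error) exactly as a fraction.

29690124488/30517578125

Under the alternative p = 3/5, S ~ Binomial(15, 3/5); β is the probability the test does not reject, P(S < 13).
Summing C(15,j)·(3/5)^j·(2/5)^{15-j} for j = 0..12 gives 29690124488/30517578125.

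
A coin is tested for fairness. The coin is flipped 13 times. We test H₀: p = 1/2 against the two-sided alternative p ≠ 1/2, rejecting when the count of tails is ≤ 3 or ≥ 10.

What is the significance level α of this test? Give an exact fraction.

Under H₀, K ~ Binomial(13, 1/2); α is the probability of landing in either tail, P(K ≤ 3) + P(K ≥ 10).
By symmetry, α = 2·P(K ≤ 3) = 2·(1 + 13 + 78 + 286)/8192 = 756/8192 = 189/2048.

189/2048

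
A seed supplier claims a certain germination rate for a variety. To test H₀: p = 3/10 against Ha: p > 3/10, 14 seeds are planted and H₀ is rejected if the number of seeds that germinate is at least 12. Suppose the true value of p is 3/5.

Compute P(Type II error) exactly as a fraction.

5860647088/6103515625

Under the alternative p = 3/5, S ~ Binomial(14, 3/5); β is the probability the test does not reject, P(S < 12).
Equivalently, β = 1 − P(S ≥ 12) = 5860647088/6103515625.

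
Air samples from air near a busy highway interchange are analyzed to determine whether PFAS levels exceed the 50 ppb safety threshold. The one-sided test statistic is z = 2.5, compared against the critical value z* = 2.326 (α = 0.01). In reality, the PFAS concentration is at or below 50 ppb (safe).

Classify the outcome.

Type I error

The conventional null hypothesis is that the PFAS concentration is at or below 50 ppb (safe).
Since z = 2.5 > z* = 2.326, H₀ is rejected.
H₀ is true (actually the PFAS concentration is at or below 50 ppb (safe)).
Rejecting a true H₀ is a Type I error.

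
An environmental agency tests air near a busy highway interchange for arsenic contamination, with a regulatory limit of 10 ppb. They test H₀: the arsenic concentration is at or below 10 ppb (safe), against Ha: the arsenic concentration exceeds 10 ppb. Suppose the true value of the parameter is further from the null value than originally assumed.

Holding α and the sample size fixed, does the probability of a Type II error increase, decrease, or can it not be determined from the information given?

It decreases.

The further the true parameter sits from the null value, the more of the Ha sampling distribution falls in the rejection region.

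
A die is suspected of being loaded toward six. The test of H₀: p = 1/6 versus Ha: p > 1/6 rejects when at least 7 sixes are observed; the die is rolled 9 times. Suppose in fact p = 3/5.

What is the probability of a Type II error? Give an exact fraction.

β = P(fail to reject H₀ | Ha true) = P(S ≤ 6 | p = 3/5), S ~ Binomial(9, 3/5).
Equivalently, β = 1 − P(S ≥ 7) = 1500416/1953125.

1500416/1953125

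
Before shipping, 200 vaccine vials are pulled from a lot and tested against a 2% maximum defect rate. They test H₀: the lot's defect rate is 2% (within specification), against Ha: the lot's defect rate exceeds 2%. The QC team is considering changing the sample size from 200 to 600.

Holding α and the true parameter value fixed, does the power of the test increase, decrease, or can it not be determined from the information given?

It increases.

Increasing n separates the H₀ and Ha sampling distributions, so under Ha fewer outcomes land in the acceptance region.
Since power = 1 − β and β decreases, power increases.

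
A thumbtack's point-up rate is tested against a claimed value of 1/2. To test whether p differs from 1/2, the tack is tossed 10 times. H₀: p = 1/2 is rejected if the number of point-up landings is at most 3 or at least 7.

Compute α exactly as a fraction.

11/32

α = P(K ≤ 3 or K ≥ 7 | p = 1/2), K ~ Binomial(10, 1/2).
Each tail has probability (1 + 10 + 45 + 120)/1024; doubling gives α = 352/1024 = 11/32.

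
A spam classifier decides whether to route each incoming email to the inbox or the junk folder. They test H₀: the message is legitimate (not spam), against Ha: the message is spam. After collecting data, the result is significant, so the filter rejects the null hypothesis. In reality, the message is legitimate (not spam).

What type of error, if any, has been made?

H₀ was rejected, but H₀ is actually true.
Rejecting a true null hypothesis is a Type I error (false positive).

Type I error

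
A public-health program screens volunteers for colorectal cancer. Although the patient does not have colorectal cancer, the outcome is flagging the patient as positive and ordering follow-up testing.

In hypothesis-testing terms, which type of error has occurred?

Type I error

The null hypothesis here is that the patient does not have colorectal cancer.
'Flagging the patient as positive and ordering follow-up testing' corresponds to rejecting H₀.
H₀ was rejected but H₀ is true — a Type I error (false positive).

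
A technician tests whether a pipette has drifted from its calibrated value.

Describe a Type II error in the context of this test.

A Type II error would mean concluding that the instrument is correctly calibrated (or at least failing to establish that the instrument has drifted out of calibration) when in fact the instrument has drifted out of calibration.

With the conventional null hypothesis that the instrument is correctly calibrated:
A Type II error is failing to reject H₀ when H₀ is false.
Here that means leaving the instrument in service when actually the instrument has drifted out of calibration.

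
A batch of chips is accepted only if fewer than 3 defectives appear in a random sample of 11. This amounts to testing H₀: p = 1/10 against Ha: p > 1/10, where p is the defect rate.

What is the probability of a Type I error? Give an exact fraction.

Under H₀, S ~ Binomial(11, 1/10); the Type I error rate is P(S ≥ 3).
α = 1 − P(S ≤ 2) = 1 − 18208762983/20000000000 = 1791237017/20000000000.

1791237017/20000000000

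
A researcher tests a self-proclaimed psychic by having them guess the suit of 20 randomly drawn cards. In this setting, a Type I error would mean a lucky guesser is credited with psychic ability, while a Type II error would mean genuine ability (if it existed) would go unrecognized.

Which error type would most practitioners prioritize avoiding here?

Type I error

The Type I consequence (a lucky guesser is credited with psychic ability) is more severe than the Type II consequence (genuine ability (if it existed) would go unrecognized).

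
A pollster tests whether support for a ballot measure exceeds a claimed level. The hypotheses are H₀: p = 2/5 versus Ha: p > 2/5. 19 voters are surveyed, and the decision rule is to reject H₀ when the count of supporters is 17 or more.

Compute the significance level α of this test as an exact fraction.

217186304/19073486328125

α = P(reject H₀ | H₀ true) = P(Y ≥ 17 | p = 2/5), with Y ~ Binomial(19, 2/5).
Adding the binomial terms for j = 17 through 19 with p = 2/5 yields 217186304/19073486328125.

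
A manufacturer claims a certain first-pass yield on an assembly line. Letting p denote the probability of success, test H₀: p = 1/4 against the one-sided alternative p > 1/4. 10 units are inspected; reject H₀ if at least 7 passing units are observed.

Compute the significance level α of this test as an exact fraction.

919/262144

Under H₀, X ~ Binomial(10, 1/4), and α = P(X ≥ 7).
Summing C(10,j)(1/4)^j(3/4)^{10−j} for j = 7,…,10 gives 919/262144.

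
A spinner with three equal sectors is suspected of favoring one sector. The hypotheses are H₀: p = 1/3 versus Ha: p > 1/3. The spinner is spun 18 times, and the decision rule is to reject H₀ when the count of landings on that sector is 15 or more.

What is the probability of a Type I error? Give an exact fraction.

7177/387420489

α = P(reject H₀ | H₀ true) = P(S ≥ 15 | p = 1/3), with S ~ Binomial(18, 1/3).
Adding the binomial terms for j = 15 through 18 with p = 1/3 yields 7177/387420489.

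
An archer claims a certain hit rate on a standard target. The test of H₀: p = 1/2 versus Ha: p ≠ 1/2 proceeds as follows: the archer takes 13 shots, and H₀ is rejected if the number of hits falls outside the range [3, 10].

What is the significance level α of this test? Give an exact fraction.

23/1024

The significance level is the null-hypothesis probability of the rejection region {≤2} ∪ {≥11}.
By symmetry, α = 2·P(S ≤ 2) = 2·(1 + 13 + 78)/8192 = 184/8192 = 23/1024.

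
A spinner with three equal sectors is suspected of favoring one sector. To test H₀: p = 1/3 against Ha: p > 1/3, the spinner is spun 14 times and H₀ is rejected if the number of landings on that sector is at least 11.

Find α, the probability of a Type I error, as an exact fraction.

3305/4782969

Under H₀, S ~ Binomial(14, 1/3), and α = P(S ≥ 11).
Summing C(14,j)(1/3)^j(2/3)^{14−j} for j = 11,…,14 gives 3305/4782969.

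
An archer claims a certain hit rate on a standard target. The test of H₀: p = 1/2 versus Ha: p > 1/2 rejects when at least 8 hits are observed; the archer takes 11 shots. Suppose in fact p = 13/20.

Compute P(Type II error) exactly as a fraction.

2941183244209/5120000000000

β = P(fail to reject H₀ | Ha true) = P(S ≤ 7 | p = 13/20), S ~ Binomial(11, 13/20).
Summing C(11,j)·(13/20)^j·(7/20)^{11-j} for j = 0..7 gives 2941183244209/5120000000000.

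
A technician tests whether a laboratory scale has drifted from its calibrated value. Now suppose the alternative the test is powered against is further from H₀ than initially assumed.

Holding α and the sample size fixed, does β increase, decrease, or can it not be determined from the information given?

It decreases.

A larger true effect moves the Ha sampling distribution further from the H₀ critical value, making rejection more likely when Ha is true.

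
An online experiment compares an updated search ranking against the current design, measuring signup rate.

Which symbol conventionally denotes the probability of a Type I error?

α

P(Type I error) = P(reject H₀ | H₀ true) = α, the significance level.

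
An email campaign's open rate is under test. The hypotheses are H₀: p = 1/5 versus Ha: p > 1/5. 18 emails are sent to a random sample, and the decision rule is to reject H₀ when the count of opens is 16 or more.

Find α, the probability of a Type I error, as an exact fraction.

2521/3814697265625

The Type I error probability is α = P(Y ≥ 16) computed under H₀, where Y ~ Binomial(18, 1/5).
Summing C(18,j)(1/5)^j(4/5)^{18−j} for j = 16,…,18 gives 2521/3814697265625.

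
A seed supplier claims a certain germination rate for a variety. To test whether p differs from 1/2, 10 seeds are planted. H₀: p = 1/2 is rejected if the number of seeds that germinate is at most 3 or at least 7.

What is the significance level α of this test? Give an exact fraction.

11/32

The significance level is the null-hypothesis probability of the rejection region {≤3} ∪ {≥7}.
The two tails are symmetric, so α = 2·(1 + 10 + 45 + 120)/2^10 = 352/1024 = 11/32.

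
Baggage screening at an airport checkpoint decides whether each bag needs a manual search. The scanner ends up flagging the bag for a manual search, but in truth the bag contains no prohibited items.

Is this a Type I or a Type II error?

The null hypothesis here is that the bag contains no prohibited items.
'Flagging the bag for a manual search' corresponds to rejecting H₀.
H₀ was rejected but H₀ is true — a Type I error (false positive).

Type I error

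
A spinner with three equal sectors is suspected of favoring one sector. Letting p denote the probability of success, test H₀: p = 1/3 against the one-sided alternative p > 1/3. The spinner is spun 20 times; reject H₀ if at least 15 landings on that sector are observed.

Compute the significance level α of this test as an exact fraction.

The Type I error probability is α = P(S ≥ 15) computed under H₀, where S ~ Binomial(20, 1/3).
Adding the binomial terms for j = 15 through 20 with p = 1/3 yields 64841/387420489.

64841/387420489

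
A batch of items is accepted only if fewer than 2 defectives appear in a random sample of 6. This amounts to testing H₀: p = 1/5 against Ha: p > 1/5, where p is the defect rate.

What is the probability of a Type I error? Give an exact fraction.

The significance level is the probability, assuming p = 1/5, of seeing 2 or more defectives in 6 draws.
α = 1 − P(X ≤ 1) = 1 − 2048/3125 = 1077/3125.

1077/3125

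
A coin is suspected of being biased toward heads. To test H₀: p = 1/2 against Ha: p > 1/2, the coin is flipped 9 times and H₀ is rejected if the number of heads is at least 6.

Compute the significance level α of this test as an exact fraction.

65/256

α = P(reject H₀ | H₀ true) = P(Y ≥ 6 | p = 1/2), with Y ~ Binomial(9, 1/2).
P(Y ≥ 6) = [C(9,6) + C(9,7) + C(9,8) + C(9,9)] / 2^9 = (84 + 36 + 9 + 1) / 512 = 130/512 = 65/256.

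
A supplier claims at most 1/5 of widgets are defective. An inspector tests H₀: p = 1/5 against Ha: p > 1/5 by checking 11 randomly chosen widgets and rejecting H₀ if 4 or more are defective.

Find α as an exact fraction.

α = P(reject H₀ | H₀ true) = P(K ≥ 4 | p = 1/5), K ~ Binomial(11, 1/5).
Computing the lower-tail complement: 1 − 65536/78125 = 12589/78125.

12589/78125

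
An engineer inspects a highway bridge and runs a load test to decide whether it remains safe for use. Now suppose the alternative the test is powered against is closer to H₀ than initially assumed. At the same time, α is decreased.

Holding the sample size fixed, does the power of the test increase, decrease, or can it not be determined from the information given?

It decreases.

A smaller true effect puts the Ha sampling distribution closer to H₀, so more of it falls in the non-rejection region. A smaller α moves the rejection region further into the tail. With the alternative true, more outcomes now fall outside the rejection region, so failing to reject becomes more likely. Both changes push β in the same direction.
Since power = 1 − β and β increases, power decreases.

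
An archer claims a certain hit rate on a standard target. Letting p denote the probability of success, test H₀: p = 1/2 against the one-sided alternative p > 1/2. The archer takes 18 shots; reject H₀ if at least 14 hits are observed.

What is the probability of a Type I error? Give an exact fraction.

253/16384

α = P(reject H₀ | H₀ true) = P(S ≥ 14 | p = 1/2), with S ~ Binomial(18, 1/2).
That's C(18,14) + C(18,15) + C(18,16) + C(18,17) + C(18,18) over 2^18, i.e. (3060 + 816 + 153 + 18 + 1)/262144 = 4048/262144 = 253/16384.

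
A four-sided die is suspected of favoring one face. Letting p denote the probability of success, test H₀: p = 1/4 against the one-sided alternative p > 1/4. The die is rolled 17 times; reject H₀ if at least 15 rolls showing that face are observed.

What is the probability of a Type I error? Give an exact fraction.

319/4294967296

Under H₀, K ~ Binomial(17, 1/4), and α = P(K ≥ 15).
Adding the binomial terms for j = 15 through 17 with p = 1/4 yields 319/4294967296.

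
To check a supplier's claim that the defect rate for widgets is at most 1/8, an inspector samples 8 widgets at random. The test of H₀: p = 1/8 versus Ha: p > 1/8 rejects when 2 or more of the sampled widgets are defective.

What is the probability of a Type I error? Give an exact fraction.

4424071/16777216

The significance level is the probability, assuming p = 1/8, of seeing 2 or more defectives in 8 draws.
α = 1 − P(X ≤ 1) = 1 − 12353145/16777216 = 4424071/16777216.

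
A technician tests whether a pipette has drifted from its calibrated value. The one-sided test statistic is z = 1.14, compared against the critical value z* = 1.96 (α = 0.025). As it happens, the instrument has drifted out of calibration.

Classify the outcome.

The conventional null hypothesis is that the instrument is correctly calibrated.
Since z = 1.14 ≤ z* = 1.96, H₀ is not rejected.
H₀ is false (actually the instrument has drifted out of calibration).
Failing to reject a false H₀ is a Type II error.

Type II error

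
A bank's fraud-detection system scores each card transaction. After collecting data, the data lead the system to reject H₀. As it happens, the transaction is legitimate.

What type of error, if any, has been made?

The conventional null hypothesis here is that the transaction is legitimate.
H₀ was rejected, but H₀ is actually true.
Rejecting a true null hypothesis is a Type I error (false positive).

Type I error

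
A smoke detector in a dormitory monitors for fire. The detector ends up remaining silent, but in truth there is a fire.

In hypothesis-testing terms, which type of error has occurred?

The null hypothesis here is that there is no fire.
'Remaining silent' corresponds to failing to reject H₀.
H₀ was not rejected but H₀ is false — a Type II error (false negative).

Type II error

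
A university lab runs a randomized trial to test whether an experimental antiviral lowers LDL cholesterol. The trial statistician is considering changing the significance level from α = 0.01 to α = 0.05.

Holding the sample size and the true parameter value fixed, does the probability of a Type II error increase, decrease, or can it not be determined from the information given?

With a larger α the critical value moves toward the center, so more of the Ha sampling distribution lies in the rejection region.

It decreases.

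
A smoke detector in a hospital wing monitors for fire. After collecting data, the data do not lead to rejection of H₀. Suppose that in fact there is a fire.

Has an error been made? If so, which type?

Type II error

The conventional null hypothesis here is that there is no fire.
H₀ was not rejected, but H₀ is actually false.
Failing to reject a false null hypothesis is a Type II error (false negative).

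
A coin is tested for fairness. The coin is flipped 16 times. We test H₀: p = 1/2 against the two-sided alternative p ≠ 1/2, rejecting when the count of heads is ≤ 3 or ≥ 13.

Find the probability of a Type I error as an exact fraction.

697/32768

α = P(X ≤ 3 or X ≥ 13 | p = 1/2), X ~ Binomial(16, 1/2).
By symmetry, α = 2·P(X ≤ 3) = 2·(1 + 16 + 120 + 560)/65536 = 1394/65536 = 697/32768.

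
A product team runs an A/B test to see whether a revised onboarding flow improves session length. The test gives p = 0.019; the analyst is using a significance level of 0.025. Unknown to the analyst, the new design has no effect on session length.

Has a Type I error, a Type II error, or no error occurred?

The conventional null hypothesis is that the new design has no effect on session length.
Since p = 0.019 < α = 0.025, H₀ is rejected.
H₀ is true (actually the new design has no effect on session length).
Rejecting a true H₀ is a Type I error.

Type I error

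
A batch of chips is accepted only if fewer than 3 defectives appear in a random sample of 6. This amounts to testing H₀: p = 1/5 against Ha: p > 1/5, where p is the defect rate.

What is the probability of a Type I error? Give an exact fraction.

309/3125

The significance level is the probability, assuming p = 1/5, of seeing 3 or more defectives in 6 draws.
Via the complement, α = 1 − Σ_{j=0}^{2} C(6,j)(1/5)^j(4/5)^{6-j} = 309/3125.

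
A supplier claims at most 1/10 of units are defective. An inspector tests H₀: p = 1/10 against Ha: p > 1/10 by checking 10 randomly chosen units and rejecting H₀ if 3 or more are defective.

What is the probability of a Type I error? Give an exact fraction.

87738533/1250000000

The significance level is the probability, assuming p = 1/10, of seeing 3 or more defectives in 10 draws.
Via the complement, α = 1 − Σ_{j=0}^{2} C(10,j)(1/10)^j(9/10)^{10-j} = 87738533/1250000000.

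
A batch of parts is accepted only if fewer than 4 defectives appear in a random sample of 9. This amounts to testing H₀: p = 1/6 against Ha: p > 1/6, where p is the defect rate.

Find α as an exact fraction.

241973/5038848

The significance level is the probability, assuming p = 1/6, of seeing 4 or more defectives in 9 draws.
Via the complement, α = 1 − Σ_{j=0}^{3} C(9,j)(1/6)^j(5/6)^{9-j} = 241973/5038848.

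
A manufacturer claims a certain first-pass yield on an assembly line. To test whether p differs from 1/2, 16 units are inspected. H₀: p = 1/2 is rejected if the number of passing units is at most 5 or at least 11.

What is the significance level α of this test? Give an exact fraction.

Under H₀, X ~ Binomial(16, 1/2); α is the probability of landing in either tail, P(X ≤ 5) + P(X ≥ 11).
Each tail has probability (1 + 16 + 120 + 560 + 1820 + 4368)/65536; doubling gives α = 13770/65536 = 6885/32768.

6885/32768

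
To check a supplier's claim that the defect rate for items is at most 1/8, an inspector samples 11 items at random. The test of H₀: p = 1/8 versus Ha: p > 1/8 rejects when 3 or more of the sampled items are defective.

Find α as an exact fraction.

1285931725/8589934592

The significance level is the probability, assuming p = 1/8, of seeing 3 or more defectives in 11 draws.
Via the complement, α = 1 − Σ_{j=0}^{2} C(11,j)(1/8)^j(7/8)^{11-j} = 1285931725/8589934592.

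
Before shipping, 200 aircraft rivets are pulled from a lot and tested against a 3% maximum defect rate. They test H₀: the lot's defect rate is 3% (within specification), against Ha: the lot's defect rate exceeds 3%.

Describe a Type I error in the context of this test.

A Type I error would mean concluding that the lot's defect rate exceeds 3% when in fact the lot's defect rate is 3% (within specification).

A Type I error is rejecting H₀ when H₀ is true.
Here that means rejecting the lot and scrapping or reworking it when actually the lot's defect rate is 3% (within specification).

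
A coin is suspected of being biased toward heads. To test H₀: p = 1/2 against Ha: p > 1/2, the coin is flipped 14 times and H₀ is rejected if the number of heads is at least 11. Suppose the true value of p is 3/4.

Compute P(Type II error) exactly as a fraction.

64244663/134217728

Under the alternative p = 3/4, X ~ Binomial(14, 3/4); β is the probability the test does not reject, P(X < 11).
Summing C(14,j)·(3/4)^j·(1/4)^{14-j} for j = 0..10 gives 64244663/134217728.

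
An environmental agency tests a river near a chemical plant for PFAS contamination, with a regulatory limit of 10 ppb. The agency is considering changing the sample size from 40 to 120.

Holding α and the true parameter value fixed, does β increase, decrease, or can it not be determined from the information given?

Increasing n separates the H₀ and Ha sampling distributions, so under Ha fewer outcomes land in the acceptance region.

It decreases.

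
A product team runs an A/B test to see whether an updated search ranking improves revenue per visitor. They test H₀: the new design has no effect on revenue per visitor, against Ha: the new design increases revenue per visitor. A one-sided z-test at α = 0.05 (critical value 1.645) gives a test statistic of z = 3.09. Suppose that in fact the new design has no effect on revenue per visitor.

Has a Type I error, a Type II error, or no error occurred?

Since z = 3.09 > z* = 1.645, H₀ is rejected.
H₀ is true (actually the new design has no effect on revenue per visitor).
Rejecting a true H₀ is a Type I error.

Type I error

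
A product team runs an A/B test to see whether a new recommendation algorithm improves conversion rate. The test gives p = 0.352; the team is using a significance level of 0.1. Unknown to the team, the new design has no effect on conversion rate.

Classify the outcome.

The conventional null hypothesis is that the new design has no effect on conversion rate.
Since p = 0.352 ≥ α = 0.1, H₀ is not rejected.
H₀ is true (actually the new design has no effect on conversion rate).
The decision matches the true state — no error.

No error (correct decision).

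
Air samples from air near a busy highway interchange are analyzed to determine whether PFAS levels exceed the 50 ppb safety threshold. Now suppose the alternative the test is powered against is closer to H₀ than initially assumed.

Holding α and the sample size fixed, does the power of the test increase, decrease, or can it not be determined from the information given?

It decreases.

A smaller true effect puts the Ha sampling distribution closer to H₀, so more of it falls in the non-rejection region.
Since power = 1 − β and β increases, power decreases.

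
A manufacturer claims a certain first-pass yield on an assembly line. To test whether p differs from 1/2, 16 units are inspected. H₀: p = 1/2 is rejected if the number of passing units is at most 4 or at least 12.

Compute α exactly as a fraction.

Under H₀, X ~ Binomial(16, 1/2); α is the probability of landing in either tail, P(X ≤ 4) + P(X ≥ 12).
Each tail has probability (1 + 16 + 120 + 560 + 1820)/65536; doubling gives α = 5034/65536 = 2517/32768.

2517/32768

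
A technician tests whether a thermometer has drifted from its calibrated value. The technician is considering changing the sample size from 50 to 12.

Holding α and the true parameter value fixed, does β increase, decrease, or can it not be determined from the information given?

It increases.

Reducing n widens both sampling distributions, so the test has less ability to distinguish Ha from H₀.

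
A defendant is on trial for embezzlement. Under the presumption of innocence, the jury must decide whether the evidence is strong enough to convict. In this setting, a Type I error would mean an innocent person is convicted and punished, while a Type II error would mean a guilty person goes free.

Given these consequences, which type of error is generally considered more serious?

Type I error

The Type I consequence (an innocent person is convicted and punished) is more severe than the Type II consequence (a guilty person goes free).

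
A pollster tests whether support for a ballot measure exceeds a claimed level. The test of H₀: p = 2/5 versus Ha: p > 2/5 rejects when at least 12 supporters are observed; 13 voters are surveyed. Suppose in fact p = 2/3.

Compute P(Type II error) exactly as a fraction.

β = P(fail to reject H₀ | Ha true) = P(X ≤ 11 | p = 2/3), X ~ Binomial(13, 2/3).
Adding the binomial probabilities P(X=0)+…+P(X=11) at p = 2/3 gives 510961/531441.

510961/531441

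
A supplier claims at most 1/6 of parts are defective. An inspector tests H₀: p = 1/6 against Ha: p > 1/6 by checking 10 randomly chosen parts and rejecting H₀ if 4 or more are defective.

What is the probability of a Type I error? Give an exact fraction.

29279/419904

α = P(reject H₀ | H₀ true) = P(S ≥ 4 | p = 1/6), S ~ Binomial(10, 1/6).
Via the complement, α = 1 − Σ_{j=0}^{3} C(10,j)(1/6)^j(5/6)^{10-j} = 29279/419904.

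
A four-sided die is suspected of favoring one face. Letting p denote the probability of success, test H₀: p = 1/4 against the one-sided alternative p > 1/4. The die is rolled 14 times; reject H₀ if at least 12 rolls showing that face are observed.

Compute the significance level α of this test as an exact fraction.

Under H₀, S ~ Binomial(14, 1/4), and α = P(S ≥ 12).
P(S ≥ 12) = Σ_{j=12}^{14} C(14,j)·(1/4)^j·(3/4)^{14-j} = 431/134217728.

431/134217728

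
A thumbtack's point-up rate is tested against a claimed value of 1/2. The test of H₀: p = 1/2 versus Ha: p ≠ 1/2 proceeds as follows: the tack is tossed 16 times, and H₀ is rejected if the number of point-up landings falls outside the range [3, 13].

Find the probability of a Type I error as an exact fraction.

137/32768

The significance level is the null-hypothesis probability of the rejection region {≤2} ∪ {≥14}.
Each tail has probability (1 + 16 + 120)/65536; doubling gives α = 274/65536 = 137/32768.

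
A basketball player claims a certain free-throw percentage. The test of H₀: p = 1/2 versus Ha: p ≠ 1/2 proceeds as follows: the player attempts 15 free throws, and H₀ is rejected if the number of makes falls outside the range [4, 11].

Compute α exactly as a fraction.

9/256

Under H₀, K ~ Binomial(15, 1/2); α is the probability of landing in either tail, P(K ≤ 3) + P(K ≥ 12).
Each tail has probability (1 + 15 + 105 + 455)/32768; doubling gives α = 1152/32768 = 9/256.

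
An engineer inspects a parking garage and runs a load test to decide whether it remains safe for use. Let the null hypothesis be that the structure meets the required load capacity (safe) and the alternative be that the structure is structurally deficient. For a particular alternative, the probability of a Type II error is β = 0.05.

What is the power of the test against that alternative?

Power = 1 − β = 1 − 0.05 = 0.95.

0.95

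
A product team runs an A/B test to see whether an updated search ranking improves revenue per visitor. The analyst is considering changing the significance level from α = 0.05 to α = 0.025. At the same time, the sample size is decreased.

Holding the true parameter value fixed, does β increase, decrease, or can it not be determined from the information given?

A smaller α moves the rejection region further into the tail. With the alternative true, more outcomes now fall outside the rejection region, so failing to reject becomes more likely. With less data the test statistic is noisier; under Ha, more outcomes land inside the acceptance region. Both changes push β in the same direction.

It increases.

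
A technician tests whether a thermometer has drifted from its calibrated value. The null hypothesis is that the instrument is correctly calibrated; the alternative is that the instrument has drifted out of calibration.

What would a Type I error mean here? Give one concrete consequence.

A Type I error is rejecting H₀ when H₀ is true.
Here that means pulling the instrument for recalibration when actually the instrument is correctly calibrated.

A Type I error would mean concluding that the instrument has drifted out of calibration when in fact the instrument is correctly calibrated. Consequence: a properly working instrument is taken offline unnecessarily.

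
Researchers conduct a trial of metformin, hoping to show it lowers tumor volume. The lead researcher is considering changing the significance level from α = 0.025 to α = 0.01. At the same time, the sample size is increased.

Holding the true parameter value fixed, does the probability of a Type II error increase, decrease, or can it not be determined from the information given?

The first change alone would make β increase; the second alone would make β decrease. Which effect dominates depends on the magnitudes, which are not given.

Cannot be determined from the information given.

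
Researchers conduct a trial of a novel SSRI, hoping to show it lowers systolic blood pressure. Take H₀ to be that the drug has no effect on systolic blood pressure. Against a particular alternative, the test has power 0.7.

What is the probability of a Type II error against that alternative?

0.3

Power = 1 − β, so β = 1 − 0.7 = 0.3.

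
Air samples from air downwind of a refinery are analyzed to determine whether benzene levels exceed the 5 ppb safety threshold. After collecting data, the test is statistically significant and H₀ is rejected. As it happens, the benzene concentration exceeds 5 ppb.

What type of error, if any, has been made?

Neither — the decision is correct.

The conventional null hypothesis here is that the benzene concentration is at or below 5 ppb (safe).
The test rejected a false H₀ — the decision matches the true state.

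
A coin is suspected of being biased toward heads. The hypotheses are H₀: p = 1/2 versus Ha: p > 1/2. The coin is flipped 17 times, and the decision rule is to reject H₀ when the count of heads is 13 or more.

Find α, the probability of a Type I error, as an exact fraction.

1607/65536

α = P(reject H₀ | H₀ true) = P(K ≥ 13 | p = 1/2), with K ~ Binomial(17, 1/2).
P(K ≥ 13) = [C(17,13) + C(17,14) + C(17,15) + C(17,16) + C(17,17)] / 2^17 = (2380 + 680 + 136 + 17 + 1) / 131072 = 3214/131072 = 1607/65536.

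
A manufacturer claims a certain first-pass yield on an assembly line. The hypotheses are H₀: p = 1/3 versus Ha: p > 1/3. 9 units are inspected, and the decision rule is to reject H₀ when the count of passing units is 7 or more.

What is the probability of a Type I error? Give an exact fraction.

α = P(reject H₀ | H₀ true) = P(X ≥ 7 | p = 1/3), with X ~ Binomial(9, 1/3).
Adding the binomial terms for j = 7 through 9 with p = 1/3 yields 163/19683.

163/19683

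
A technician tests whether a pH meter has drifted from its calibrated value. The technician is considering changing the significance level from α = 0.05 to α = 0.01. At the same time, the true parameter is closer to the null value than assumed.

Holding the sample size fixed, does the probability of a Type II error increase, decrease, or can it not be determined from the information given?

It increases.

Tightening α shrinks the rejection region. When Ha holds, fewer sample outcomes clear the stricter threshold, so more fall in the acceptance region. A smaller departure from H₀ means the test statistic under Ha is distributed closer to where it would be under H₀; rejection becomes less likely. Both changes push β in the same direction.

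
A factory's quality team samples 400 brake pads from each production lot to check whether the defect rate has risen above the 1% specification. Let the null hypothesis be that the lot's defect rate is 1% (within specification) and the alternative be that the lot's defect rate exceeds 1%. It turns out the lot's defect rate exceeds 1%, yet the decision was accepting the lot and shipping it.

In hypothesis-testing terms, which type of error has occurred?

Type II error

'Accepting the lot and shipping it' corresponds to failing to reject H₀.
H₀ was not rejected but H₀ is false — a Type II error (false negative).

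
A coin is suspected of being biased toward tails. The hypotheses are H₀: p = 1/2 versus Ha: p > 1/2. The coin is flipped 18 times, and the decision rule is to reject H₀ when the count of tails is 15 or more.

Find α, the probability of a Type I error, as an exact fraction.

247/65536

α = P(reject H₀ | H₀ true) = P(Y ≥ 15 | p = 1/2), with Y ~ Binomial(18, 1/2).
That's C(18,15) + C(18,16) + C(18,17) + C(18,18) over 2^18, i.e. (816 + 153 + 18 + 1)/262144 = 988/262144 = 247/65536.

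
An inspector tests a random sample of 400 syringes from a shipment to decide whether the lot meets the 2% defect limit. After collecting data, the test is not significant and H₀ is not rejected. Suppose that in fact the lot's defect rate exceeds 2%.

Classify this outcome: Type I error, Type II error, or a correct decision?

Type II error

The conventional null hypothesis here is that the lot's defect rate is 2% (within specification).
H₀ was not rejected, but H₀ is actually false.
Failing to reject a false null hypothesis is a Type II error (false negative).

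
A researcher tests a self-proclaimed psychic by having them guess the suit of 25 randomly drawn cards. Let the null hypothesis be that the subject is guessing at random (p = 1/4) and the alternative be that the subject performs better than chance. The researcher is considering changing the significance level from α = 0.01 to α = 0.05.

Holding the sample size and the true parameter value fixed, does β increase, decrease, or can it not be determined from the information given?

It decreases.

With a larger α the critical value moves toward the center, so more of the Ha sampling distribution lies in the rejection region.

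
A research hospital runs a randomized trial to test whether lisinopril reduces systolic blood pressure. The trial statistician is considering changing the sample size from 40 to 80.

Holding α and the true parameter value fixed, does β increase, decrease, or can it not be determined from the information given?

A larger sample reduces the standard error, pulling the sampling distribution under Ha further from the non-rejection region.

It decreases.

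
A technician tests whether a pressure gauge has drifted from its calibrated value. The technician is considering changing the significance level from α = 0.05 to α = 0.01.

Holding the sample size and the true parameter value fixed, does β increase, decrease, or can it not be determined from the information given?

It increases.

Tightening α shrinks the rejection region. When Ha holds, fewer sample outcomes clear the stricter threshold, so more fall in the acceptance region.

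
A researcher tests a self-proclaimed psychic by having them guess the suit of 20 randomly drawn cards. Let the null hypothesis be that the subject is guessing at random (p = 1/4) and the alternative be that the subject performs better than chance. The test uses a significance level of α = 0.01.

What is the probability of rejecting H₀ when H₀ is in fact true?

0.01

The significance level α is, by definition, the probability of a Type I error — P(reject H₀ | H₀ true).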